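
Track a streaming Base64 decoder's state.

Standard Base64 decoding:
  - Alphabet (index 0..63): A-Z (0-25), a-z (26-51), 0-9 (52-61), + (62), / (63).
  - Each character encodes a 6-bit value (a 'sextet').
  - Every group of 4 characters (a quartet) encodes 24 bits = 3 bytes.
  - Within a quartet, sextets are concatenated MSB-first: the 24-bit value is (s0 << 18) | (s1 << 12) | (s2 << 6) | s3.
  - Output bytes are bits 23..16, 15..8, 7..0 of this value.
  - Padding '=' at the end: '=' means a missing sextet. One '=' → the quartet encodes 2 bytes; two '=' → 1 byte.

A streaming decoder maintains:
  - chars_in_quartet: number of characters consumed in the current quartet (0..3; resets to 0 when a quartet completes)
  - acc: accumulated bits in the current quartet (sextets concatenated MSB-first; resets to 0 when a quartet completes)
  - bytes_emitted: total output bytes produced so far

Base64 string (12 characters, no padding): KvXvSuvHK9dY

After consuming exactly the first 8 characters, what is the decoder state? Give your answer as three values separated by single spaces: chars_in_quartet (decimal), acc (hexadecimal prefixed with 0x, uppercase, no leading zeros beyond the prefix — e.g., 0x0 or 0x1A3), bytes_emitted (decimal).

After char 0 ('K'=10): chars_in_quartet=1 acc=0xA bytes_emitted=0
After char 1 ('v'=47): chars_in_quartet=2 acc=0x2AF bytes_emitted=0
After char 2 ('X'=23): chars_in_quartet=3 acc=0xABD7 bytes_emitted=0
After char 3 ('v'=47): chars_in_quartet=4 acc=0x2AF5EF -> emit 2A F5 EF, reset; bytes_emitted=3
After char 4 ('S'=18): chars_in_quartet=1 acc=0x12 bytes_emitted=3
After char 5 ('u'=46): chars_in_quartet=2 acc=0x4AE bytes_emitted=3
After char 6 ('v'=47): chars_in_quartet=3 acc=0x12BAF bytes_emitted=3
After char 7 ('H'=7): chars_in_quartet=4 acc=0x4AEBC7 -> emit 4A EB C7, reset; bytes_emitted=6

Answer: 0 0x0 6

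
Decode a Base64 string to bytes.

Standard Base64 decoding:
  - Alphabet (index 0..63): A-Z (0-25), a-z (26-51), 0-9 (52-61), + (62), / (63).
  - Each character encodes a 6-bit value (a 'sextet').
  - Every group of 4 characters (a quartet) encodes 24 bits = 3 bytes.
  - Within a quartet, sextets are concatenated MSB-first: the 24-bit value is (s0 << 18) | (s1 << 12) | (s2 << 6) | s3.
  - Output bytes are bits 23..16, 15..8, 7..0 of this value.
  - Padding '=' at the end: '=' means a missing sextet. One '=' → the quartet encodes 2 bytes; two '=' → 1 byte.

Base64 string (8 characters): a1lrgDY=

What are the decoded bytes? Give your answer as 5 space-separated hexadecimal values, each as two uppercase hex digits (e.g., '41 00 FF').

After char 0 ('a'=26): chars_in_quartet=1 acc=0x1A bytes_emitted=0
After char 1 ('1'=53): chars_in_quartet=2 acc=0x6B5 bytes_emitted=0
After char 2 ('l'=37): chars_in_quartet=3 acc=0x1AD65 bytes_emitted=0
After char 3 ('r'=43): chars_in_quartet=4 acc=0x6B596B -> emit 6B 59 6B, reset; bytes_emitted=3
After char 4 ('g'=32): chars_in_quartet=1 acc=0x20 bytes_emitted=3
After char 5 ('D'=3): chars_in_quartet=2 acc=0x803 bytes_emitted=3
After char 6 ('Y'=24): chars_in_quartet=3 acc=0x200D8 bytes_emitted=3
Padding '=': partial quartet acc=0x200D8 -> emit 80 36; bytes_emitted=5

Answer: 6B 59 6B 80 36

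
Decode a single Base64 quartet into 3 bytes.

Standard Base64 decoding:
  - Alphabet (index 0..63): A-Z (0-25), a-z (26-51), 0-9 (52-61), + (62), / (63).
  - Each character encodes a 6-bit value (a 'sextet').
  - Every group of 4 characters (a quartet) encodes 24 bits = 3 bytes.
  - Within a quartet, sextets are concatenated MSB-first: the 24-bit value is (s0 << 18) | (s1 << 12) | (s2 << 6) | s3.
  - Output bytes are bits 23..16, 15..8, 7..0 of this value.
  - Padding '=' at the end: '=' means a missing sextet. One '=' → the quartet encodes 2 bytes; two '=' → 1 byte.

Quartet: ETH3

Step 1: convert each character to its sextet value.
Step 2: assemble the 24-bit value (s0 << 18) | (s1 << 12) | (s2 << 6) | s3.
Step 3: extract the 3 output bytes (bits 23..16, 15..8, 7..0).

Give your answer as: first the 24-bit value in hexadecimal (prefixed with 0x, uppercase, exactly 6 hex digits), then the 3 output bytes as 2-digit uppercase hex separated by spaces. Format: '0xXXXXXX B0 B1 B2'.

Sextets: E=4, T=19, H=7, 3=55
24-bit: (4<<18) | (19<<12) | (7<<6) | 55
      = 0x100000 | 0x013000 | 0x0001C0 | 0x000037
      = 0x1131F7
Bytes: (v>>16)&0xFF=11, (v>>8)&0xFF=31, v&0xFF=F7

Answer: 0x1131F7 11 31 F7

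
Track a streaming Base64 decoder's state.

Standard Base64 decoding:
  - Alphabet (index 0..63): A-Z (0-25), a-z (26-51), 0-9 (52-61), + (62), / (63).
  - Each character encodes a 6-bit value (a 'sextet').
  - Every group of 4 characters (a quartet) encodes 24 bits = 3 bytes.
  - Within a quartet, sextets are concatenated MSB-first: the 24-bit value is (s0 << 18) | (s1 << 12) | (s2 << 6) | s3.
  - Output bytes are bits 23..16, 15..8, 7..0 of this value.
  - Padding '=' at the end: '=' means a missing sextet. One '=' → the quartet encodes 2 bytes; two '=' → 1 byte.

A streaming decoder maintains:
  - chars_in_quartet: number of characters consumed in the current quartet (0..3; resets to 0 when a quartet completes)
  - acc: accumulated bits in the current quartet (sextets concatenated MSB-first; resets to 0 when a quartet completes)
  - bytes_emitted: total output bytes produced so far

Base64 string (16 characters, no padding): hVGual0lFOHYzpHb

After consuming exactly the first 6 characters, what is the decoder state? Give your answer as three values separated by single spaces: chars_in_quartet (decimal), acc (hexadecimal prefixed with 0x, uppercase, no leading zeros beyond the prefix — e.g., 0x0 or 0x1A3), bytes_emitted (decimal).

Answer: 2 0x6A5 3

Derivation:
After char 0 ('h'=33): chars_in_quartet=1 acc=0x21 bytes_emitted=0
After char 1 ('V'=21): chars_in_quartet=2 acc=0x855 bytes_emitted=0
After char 2 ('G'=6): chars_in_quartet=3 acc=0x21546 bytes_emitted=0
After char 3 ('u'=46): chars_in_quartet=4 acc=0x8551AE -> emit 85 51 AE, reset; bytes_emitted=3
After char 4 ('a'=26): chars_in_quartet=1 acc=0x1A bytes_emitted=3
After char 5 ('l'=37): chars_in_quartet=2 acc=0x6A5 bytes_emitted=3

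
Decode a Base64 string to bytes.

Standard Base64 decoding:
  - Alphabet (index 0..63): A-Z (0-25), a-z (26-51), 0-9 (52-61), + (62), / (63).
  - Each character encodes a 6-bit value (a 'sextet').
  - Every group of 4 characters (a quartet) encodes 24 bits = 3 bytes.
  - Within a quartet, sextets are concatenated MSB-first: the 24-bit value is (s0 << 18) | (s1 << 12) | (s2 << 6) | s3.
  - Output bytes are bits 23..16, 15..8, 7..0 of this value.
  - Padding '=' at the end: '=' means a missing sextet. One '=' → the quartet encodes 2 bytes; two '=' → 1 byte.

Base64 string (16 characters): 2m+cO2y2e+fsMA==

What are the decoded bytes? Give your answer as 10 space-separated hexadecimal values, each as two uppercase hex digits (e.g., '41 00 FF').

After char 0 ('2'=54): chars_in_quartet=1 acc=0x36 bytes_emitted=0
After char 1 ('m'=38): chars_in_quartet=2 acc=0xDA6 bytes_emitted=0
After char 2 ('+'=62): chars_in_quartet=3 acc=0x369BE bytes_emitted=0
After char 3 ('c'=28): chars_in_quartet=4 acc=0xDA6F9C -> emit DA 6F 9C, reset; bytes_emitted=3
After char 4 ('O'=14): chars_in_quartet=1 acc=0xE bytes_emitted=3
After char 5 ('2'=54): chars_in_quartet=2 acc=0x3B6 bytes_emitted=3
After char 6 ('y'=50): chars_in_quartet=3 acc=0xEDB2 bytes_emitted=3
After char 7 ('2'=54): chars_in_quartet=4 acc=0x3B6CB6 -> emit 3B 6C B6, reset; bytes_emitted=6
After char 8 ('e'=30): chars_in_quartet=1 acc=0x1E bytes_emitted=6
After char 9 ('+'=62): chars_in_quartet=2 acc=0x7BE bytes_emitted=6
After char 10 ('f'=31): chars_in_quartet=3 acc=0x1EF9F bytes_emitted=6
After char 11 ('s'=44): chars_in_quartet=4 acc=0x7BE7EC -> emit 7B E7 EC, reset; bytes_emitted=9
After char 12 ('M'=12): chars_in_quartet=1 acc=0xC bytes_emitted=9
After char 13 ('A'=0): chars_in_quartet=2 acc=0x300 bytes_emitted=9
Padding '==': partial quartet acc=0x300 -> emit 30; bytes_emitted=10

Answer: DA 6F 9C 3B 6C B6 7B E7 EC 30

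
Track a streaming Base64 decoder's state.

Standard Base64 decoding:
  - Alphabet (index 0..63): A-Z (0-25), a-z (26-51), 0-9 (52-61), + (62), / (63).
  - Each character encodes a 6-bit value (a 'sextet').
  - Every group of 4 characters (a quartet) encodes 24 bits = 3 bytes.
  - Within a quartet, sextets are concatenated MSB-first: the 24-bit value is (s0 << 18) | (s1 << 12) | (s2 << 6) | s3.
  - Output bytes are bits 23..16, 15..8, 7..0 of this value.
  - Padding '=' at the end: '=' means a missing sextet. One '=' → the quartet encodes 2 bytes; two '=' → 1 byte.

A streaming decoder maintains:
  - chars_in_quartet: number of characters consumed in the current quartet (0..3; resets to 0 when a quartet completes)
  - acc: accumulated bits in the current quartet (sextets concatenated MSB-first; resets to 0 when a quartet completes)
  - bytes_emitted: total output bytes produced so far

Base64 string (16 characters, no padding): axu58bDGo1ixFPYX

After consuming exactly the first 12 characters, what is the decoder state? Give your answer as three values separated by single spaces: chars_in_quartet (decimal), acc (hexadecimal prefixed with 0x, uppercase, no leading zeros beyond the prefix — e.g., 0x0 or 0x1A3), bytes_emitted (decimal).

After char 0 ('a'=26): chars_in_quartet=1 acc=0x1A bytes_emitted=0
After char 1 ('x'=49): chars_in_quartet=2 acc=0x6B1 bytes_emitted=0
After char 2 ('u'=46): chars_in_quartet=3 acc=0x1AC6E bytes_emitted=0
After char 3 ('5'=57): chars_in_quartet=4 acc=0x6B1BB9 -> emit 6B 1B B9, reset; bytes_emitted=3
After char 4 ('8'=60): chars_in_quartet=1 acc=0x3C bytes_emitted=3
After char 5 ('b'=27): chars_in_quartet=2 acc=0xF1B bytes_emitted=3
After char 6 ('D'=3): chars_in_quartet=3 acc=0x3C6C3 bytes_emitted=3
After char 7 ('G'=6): chars_in_quartet=4 acc=0xF1B0C6 -> emit F1 B0 C6, reset; bytes_emitted=6
After char 8 ('o'=40): chars_in_quartet=1 acc=0x28 bytes_emitted=6
After char 9 ('1'=53): chars_in_quartet=2 acc=0xA35 bytes_emitted=6
After char 10 ('i'=34): chars_in_quartet=3 acc=0x28D62 bytes_emitted=6
After char 11 ('x'=49): chars_in_quartet=4 acc=0xA358B1 -> emit A3 58 B1, reset; bytes_emitted=9

Answer: 0 0x0 9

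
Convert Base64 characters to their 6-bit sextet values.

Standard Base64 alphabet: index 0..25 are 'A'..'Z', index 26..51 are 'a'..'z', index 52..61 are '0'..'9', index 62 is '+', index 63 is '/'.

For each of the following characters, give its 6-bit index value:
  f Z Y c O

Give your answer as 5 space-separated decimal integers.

Answer: 31 25 24 28 14

Derivation:
'f': a..z range, 26 + ord('f') − ord('a') = 31
'Z': A..Z range, ord('Z') − ord('A') = 25
'Y': A..Z range, ord('Y') − ord('A') = 24
'c': a..z range, 26 + ord('c') − ord('a') = 28
'O': A..Z range, ord('O') − ord('A') = 14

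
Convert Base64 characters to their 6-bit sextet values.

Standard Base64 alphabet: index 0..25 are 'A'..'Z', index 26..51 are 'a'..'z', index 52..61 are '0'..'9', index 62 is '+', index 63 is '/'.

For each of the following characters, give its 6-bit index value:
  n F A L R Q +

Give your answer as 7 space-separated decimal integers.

Answer: 39 5 0 11 17 16 62

Derivation:
'n': a..z range, 26 + ord('n') − ord('a') = 39
'F': A..Z range, ord('F') − ord('A') = 5
'A': A..Z range, ord('A') − ord('A') = 0
'L': A..Z range, ord('L') − ord('A') = 11
'R': A..Z range, ord('R') − ord('A') = 17
'Q': A..Z range, ord('Q') − ord('A') = 16
'+': index 62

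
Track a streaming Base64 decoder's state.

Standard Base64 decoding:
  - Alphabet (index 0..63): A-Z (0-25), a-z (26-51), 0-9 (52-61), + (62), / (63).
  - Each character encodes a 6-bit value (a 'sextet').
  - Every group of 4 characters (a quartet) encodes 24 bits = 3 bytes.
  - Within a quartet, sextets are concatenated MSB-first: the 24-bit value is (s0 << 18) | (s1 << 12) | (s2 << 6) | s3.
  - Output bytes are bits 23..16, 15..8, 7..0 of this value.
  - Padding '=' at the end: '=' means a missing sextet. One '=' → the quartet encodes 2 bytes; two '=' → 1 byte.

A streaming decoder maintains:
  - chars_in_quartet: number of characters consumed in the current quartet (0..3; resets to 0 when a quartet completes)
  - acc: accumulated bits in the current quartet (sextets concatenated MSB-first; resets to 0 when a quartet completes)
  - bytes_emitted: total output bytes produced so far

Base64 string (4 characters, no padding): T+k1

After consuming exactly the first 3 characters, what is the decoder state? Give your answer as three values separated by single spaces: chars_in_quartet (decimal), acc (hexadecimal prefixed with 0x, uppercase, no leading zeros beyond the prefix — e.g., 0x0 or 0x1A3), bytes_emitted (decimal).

After char 0 ('T'=19): chars_in_quartet=1 acc=0x13 bytes_emitted=0
After char 1 ('+'=62): chars_in_quartet=2 acc=0x4FE bytes_emitted=0
After char 2 ('k'=36): chars_in_quartet=3 acc=0x13FA4 bytes_emitted=0

Answer: 3 0x13FA4 0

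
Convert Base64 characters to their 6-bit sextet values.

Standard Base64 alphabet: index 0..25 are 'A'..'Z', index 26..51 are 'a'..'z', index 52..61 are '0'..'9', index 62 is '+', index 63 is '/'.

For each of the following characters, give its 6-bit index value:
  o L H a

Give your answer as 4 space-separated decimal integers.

'o': a..z range, 26 + ord('o') − ord('a') = 40
'L': A..Z range, ord('L') − ord('A') = 11
'H': A..Z range, ord('H') − ord('A') = 7
'a': a..z range, 26 + ord('a') − ord('a') = 26

Answer: 40 11 7 26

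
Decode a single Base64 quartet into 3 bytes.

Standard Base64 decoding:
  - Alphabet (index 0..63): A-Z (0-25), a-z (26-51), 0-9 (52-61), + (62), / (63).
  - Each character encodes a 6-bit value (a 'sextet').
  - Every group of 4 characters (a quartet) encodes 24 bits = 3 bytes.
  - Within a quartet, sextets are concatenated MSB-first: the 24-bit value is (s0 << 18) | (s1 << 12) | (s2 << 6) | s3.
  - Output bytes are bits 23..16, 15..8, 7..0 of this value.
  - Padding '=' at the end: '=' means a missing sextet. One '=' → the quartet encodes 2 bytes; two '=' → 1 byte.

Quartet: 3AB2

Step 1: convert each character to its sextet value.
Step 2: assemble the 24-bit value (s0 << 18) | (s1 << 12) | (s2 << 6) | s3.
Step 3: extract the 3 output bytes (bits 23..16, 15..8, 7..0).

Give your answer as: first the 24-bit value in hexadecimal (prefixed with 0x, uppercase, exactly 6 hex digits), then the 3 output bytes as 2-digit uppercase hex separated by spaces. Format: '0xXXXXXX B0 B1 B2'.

Sextets: 3=55, A=0, B=1, 2=54
24-bit: (55<<18) | (0<<12) | (1<<6) | 54
      = 0xDC0000 | 0x000000 | 0x000040 | 0x000036
      = 0xDC0076
Bytes: (v>>16)&0xFF=DC, (v>>8)&0xFF=00, v&0xFF=76

Answer: 0xDC0076 DC 00 76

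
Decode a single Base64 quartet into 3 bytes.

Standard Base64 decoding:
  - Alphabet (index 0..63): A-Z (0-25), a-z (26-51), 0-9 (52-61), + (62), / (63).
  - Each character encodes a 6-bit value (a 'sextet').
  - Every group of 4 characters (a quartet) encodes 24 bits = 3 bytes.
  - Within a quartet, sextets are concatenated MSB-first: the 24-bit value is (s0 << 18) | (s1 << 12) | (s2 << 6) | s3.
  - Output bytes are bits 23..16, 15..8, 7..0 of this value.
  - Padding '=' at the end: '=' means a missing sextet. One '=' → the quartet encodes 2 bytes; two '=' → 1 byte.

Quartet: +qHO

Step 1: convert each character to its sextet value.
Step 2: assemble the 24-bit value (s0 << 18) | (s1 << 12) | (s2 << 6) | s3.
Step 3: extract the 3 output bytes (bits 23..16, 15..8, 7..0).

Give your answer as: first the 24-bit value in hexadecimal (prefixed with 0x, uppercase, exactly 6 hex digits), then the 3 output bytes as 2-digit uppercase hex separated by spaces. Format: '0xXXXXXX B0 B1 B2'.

Sextets: +=62, q=42, H=7, O=14
24-bit: (62<<18) | (42<<12) | (7<<6) | 14
      = 0xF80000 | 0x02A000 | 0x0001C0 | 0x00000E
      = 0xFAA1CE
Bytes: (v>>16)&0xFF=FA, (v>>8)&0xFF=A1, v&0xFF=CE

Answer: 0xFAA1CE FA A1 CE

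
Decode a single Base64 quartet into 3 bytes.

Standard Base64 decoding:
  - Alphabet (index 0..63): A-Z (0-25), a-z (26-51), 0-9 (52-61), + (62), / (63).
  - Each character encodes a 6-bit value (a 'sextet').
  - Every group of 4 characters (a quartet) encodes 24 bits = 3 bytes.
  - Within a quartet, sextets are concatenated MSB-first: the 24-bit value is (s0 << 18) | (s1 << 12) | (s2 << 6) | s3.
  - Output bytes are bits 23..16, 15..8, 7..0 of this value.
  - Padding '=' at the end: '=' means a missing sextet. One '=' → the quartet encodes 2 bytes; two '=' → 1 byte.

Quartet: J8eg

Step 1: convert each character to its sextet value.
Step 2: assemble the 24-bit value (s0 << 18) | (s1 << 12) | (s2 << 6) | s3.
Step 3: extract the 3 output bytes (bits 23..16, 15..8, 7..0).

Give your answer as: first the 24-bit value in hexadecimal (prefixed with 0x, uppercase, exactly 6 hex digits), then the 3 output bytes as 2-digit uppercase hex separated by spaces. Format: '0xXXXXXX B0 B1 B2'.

Answer: 0x27C7A0 27 C7 A0

Derivation:
Sextets: J=9, 8=60, e=30, g=32
24-bit: (9<<18) | (60<<12) | (30<<6) | 32
      = 0x240000 | 0x03C000 | 0x000780 | 0x000020
      = 0x27C7A0
Bytes: (v>>16)&0xFF=27, (v>>8)&0xFF=C7, v&0xFF=A0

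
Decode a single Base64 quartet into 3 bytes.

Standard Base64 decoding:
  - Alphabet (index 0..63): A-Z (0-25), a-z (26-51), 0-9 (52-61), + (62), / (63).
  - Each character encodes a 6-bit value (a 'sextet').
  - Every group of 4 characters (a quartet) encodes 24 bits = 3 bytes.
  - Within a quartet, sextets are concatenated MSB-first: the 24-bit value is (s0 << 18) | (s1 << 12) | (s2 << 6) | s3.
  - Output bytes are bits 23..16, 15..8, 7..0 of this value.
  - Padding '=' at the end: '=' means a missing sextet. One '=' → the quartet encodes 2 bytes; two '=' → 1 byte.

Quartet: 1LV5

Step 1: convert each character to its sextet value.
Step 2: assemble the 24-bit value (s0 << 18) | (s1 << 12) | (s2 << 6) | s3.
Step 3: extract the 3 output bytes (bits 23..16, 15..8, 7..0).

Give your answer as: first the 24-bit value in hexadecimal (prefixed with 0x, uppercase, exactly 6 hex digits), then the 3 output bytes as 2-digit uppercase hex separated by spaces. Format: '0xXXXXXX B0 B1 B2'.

Answer: 0xD4B579 D4 B5 79

Derivation:
Sextets: 1=53, L=11, V=21, 5=57
24-bit: (53<<18) | (11<<12) | (21<<6) | 57
      = 0xD40000 | 0x00B000 | 0x000540 | 0x000039
      = 0xD4B579
Bytes: (v>>16)&0xFF=D4, (v>>8)&0xFF=B5, v&0xFF=79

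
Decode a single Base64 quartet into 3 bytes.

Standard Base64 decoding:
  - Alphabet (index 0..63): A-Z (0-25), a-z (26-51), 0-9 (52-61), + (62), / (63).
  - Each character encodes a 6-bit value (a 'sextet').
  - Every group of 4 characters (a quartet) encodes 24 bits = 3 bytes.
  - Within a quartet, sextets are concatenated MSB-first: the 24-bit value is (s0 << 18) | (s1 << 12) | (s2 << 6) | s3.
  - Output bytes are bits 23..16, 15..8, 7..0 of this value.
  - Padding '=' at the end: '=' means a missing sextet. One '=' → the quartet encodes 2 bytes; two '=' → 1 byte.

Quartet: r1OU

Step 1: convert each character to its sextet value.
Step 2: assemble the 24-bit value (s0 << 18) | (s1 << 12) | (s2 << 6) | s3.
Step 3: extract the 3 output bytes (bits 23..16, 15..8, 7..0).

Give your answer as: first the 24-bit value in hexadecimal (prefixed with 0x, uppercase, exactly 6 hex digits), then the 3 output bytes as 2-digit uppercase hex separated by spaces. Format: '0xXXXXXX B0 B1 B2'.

Sextets: r=43, 1=53, O=14, U=20
24-bit: (43<<18) | (53<<12) | (14<<6) | 20
      = 0xAC0000 | 0x035000 | 0x000380 | 0x000014
      = 0xAF5394
Bytes: (v>>16)&0xFF=AF, (v>>8)&0xFF=53, v&0xFF=94

Answer: 0xAF5394 AF 53 94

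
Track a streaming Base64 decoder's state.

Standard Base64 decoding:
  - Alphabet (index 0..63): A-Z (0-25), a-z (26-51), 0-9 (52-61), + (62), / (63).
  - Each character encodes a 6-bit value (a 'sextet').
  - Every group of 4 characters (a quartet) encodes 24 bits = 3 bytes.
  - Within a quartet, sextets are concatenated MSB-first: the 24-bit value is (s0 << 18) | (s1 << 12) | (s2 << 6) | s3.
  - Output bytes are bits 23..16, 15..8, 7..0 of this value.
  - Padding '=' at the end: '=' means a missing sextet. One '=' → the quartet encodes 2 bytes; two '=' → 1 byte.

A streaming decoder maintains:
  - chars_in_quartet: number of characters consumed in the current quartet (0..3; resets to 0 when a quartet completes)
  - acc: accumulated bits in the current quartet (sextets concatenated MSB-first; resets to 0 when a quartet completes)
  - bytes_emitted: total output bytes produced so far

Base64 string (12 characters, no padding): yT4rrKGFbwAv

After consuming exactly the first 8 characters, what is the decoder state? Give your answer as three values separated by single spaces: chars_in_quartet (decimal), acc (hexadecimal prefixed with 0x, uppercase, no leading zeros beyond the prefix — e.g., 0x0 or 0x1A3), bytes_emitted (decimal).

Answer: 0 0x0 6

Derivation:
After char 0 ('y'=50): chars_in_quartet=1 acc=0x32 bytes_emitted=0
After char 1 ('T'=19): chars_in_quartet=2 acc=0xC93 bytes_emitted=0
After char 2 ('4'=56): chars_in_quartet=3 acc=0x324F8 bytes_emitted=0
After char 3 ('r'=43): chars_in_quartet=4 acc=0xC93E2B -> emit C9 3E 2B, reset; bytes_emitted=3
After char 4 ('r'=43): chars_in_quartet=1 acc=0x2B bytes_emitted=3
After char 5 ('K'=10): chars_in_quartet=2 acc=0xACA bytes_emitted=3
After char 6 ('G'=6): chars_in_quartet=3 acc=0x2B286 bytes_emitted=3
After char 7 ('F'=5): chars_in_quartet=4 acc=0xACA185 -> emit AC A1 85, reset; bytes_emitted=6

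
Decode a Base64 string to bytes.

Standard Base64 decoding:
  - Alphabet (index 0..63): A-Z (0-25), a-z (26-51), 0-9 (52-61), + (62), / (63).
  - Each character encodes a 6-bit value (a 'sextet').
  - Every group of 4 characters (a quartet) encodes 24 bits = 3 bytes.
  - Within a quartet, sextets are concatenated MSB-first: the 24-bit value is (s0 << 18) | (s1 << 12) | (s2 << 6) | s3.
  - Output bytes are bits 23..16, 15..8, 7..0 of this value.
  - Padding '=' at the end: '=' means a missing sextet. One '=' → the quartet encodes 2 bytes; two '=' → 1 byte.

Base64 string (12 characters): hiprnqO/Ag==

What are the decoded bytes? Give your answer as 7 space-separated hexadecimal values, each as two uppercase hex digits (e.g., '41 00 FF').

Answer: 86 2A 6B 9E A3 BF 02

Derivation:
After char 0 ('h'=33): chars_in_quartet=1 acc=0x21 bytes_emitted=0
After char 1 ('i'=34): chars_in_quartet=2 acc=0x862 bytes_emitted=0
After char 2 ('p'=41): chars_in_quartet=3 acc=0x218A9 bytes_emitted=0
After char 3 ('r'=43): chars_in_quartet=4 acc=0x862A6B -> emit 86 2A 6B, reset; bytes_emitted=3
After char 4 ('n'=39): chars_in_quartet=1 acc=0x27 bytes_emitted=3
After char 5 ('q'=42): chars_in_quartet=2 acc=0x9EA bytes_emitted=3
After char 6 ('O'=14): chars_in_quartet=3 acc=0x27A8E bytes_emitted=3
After char 7 ('/'=63): chars_in_quartet=4 acc=0x9EA3BF -> emit 9E A3 BF, reset; bytes_emitted=6
After char 8 ('A'=0): chars_in_quartet=1 acc=0x0 bytes_emitted=6
After char 9 ('g'=32): chars_in_quartet=2 acc=0x20 bytes_emitted=6
Padding '==': partial quartet acc=0x20 -> emit 02; bytes_emitted=7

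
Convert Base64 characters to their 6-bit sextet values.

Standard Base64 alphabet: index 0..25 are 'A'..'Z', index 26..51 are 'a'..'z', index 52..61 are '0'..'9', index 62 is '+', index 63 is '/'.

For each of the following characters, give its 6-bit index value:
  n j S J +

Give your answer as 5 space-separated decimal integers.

'n': a..z range, 26 + ord('n') − ord('a') = 39
'j': a..z range, 26 + ord('j') − ord('a') = 35
'S': A..Z range, ord('S') − ord('A') = 18
'J': A..Z range, ord('J') − ord('A') = 9
'+': index 62

Answer: 39 35 18 9 62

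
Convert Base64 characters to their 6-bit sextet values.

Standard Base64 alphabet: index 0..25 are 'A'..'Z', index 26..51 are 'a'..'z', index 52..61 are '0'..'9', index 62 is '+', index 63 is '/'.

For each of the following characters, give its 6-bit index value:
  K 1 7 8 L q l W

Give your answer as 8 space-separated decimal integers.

Answer: 10 53 59 60 11 42 37 22

Derivation:
'K': A..Z range, ord('K') − ord('A') = 10
'1': 0..9 range, 52 + ord('1') − ord('0') = 53
'7': 0..9 range, 52 + ord('7') − ord('0') = 59
'8': 0..9 range, 52 + ord('8') − ord('0') = 60
'L': A..Z range, ord('L') − ord('A') = 11
'q': a..z range, 26 + ord('q') − ord('a') = 42
'l': a..z range, 26 + ord('l') − ord('a') = 37
'W': A..Z range, ord('W') − ord('A') = 22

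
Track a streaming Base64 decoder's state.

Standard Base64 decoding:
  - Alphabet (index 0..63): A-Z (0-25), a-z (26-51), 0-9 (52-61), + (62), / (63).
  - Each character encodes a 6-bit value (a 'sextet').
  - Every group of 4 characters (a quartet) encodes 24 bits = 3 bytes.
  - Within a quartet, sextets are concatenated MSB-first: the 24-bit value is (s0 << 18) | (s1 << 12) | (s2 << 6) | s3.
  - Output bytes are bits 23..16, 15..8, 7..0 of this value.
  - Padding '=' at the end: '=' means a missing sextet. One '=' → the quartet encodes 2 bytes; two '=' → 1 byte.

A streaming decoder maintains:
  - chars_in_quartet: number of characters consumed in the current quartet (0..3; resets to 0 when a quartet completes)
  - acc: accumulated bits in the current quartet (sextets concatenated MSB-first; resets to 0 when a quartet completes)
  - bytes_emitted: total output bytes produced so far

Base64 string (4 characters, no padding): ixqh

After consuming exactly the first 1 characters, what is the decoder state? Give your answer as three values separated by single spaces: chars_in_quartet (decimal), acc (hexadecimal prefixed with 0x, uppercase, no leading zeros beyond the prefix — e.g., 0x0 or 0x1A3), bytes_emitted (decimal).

Answer: 1 0x22 0

Derivation:
After char 0 ('i'=34): chars_in_quartet=1 acc=0x22 bytes_emitted=0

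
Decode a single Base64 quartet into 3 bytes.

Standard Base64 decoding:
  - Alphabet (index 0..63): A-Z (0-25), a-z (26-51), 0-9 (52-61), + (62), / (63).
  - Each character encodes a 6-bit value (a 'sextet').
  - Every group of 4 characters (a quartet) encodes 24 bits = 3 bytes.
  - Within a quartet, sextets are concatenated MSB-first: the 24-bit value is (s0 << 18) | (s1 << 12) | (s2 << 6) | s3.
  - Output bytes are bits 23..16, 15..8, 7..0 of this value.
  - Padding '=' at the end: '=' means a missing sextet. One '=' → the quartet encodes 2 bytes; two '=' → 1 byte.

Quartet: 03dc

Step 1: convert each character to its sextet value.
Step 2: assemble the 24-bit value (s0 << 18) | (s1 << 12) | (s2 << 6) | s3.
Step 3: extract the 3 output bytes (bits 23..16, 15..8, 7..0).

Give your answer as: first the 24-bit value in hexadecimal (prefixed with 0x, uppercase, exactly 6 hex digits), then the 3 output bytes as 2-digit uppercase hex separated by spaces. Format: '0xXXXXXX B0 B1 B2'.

Answer: 0xD3775C D3 77 5C

Derivation:
Sextets: 0=52, 3=55, d=29, c=28
24-bit: (52<<18) | (55<<12) | (29<<6) | 28
      = 0xD00000 | 0x037000 | 0x000740 | 0x00001C
      = 0xD3775C
Bytes: (v>>16)&0xFF=D3, (v>>8)&0xFF=77, v&0xFF=5C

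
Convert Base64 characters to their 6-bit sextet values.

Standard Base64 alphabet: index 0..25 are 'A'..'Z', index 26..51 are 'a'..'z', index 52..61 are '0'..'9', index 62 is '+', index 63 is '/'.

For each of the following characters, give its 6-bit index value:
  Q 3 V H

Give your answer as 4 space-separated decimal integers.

Answer: 16 55 21 7

Derivation:
'Q': A..Z range, ord('Q') − ord('A') = 16
'3': 0..9 range, 52 + ord('3') − ord('0') = 55
'V': A..Z range, ord('V') − ord('A') = 21
'H': A..Z range, ord('H') − ord('A') = 7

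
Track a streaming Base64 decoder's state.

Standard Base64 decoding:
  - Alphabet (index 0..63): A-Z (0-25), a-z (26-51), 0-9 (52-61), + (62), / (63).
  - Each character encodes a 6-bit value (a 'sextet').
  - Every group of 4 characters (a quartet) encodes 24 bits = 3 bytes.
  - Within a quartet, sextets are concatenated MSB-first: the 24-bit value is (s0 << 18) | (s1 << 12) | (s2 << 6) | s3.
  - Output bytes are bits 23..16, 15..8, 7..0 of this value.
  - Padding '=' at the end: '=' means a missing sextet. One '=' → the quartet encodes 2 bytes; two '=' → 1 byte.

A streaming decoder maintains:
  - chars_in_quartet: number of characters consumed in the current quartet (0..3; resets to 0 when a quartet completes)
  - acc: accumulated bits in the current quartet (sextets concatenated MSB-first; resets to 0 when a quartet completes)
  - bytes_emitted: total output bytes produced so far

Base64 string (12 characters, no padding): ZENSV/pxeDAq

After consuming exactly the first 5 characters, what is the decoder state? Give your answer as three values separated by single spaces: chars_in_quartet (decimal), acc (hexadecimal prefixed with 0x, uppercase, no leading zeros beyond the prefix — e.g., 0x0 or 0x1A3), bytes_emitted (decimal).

After char 0 ('Z'=25): chars_in_quartet=1 acc=0x19 bytes_emitted=0
After char 1 ('E'=4): chars_in_quartet=2 acc=0x644 bytes_emitted=0
After char 2 ('N'=13): chars_in_quartet=3 acc=0x1910D bytes_emitted=0
After char 3 ('S'=18): chars_in_quartet=4 acc=0x644352 -> emit 64 43 52, reset; bytes_emitted=3
After char 4 ('V'=21): chars_in_quartet=1 acc=0x15 bytes_emitted=3

Answer: 1 0x15 3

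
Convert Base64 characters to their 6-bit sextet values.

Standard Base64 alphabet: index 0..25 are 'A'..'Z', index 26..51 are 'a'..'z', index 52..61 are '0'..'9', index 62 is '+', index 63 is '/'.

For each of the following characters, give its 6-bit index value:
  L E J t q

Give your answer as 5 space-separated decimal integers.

Answer: 11 4 9 45 42

Derivation:
'L': A..Z range, ord('L') − ord('A') = 11
'E': A..Z range, ord('E') − ord('A') = 4
'J': A..Z range, ord('J') − ord('A') = 9
't': a..z range, 26 + ord('t') − ord('a') = 45
'q': a..z range, 26 + ord('q') − ord('a') = 42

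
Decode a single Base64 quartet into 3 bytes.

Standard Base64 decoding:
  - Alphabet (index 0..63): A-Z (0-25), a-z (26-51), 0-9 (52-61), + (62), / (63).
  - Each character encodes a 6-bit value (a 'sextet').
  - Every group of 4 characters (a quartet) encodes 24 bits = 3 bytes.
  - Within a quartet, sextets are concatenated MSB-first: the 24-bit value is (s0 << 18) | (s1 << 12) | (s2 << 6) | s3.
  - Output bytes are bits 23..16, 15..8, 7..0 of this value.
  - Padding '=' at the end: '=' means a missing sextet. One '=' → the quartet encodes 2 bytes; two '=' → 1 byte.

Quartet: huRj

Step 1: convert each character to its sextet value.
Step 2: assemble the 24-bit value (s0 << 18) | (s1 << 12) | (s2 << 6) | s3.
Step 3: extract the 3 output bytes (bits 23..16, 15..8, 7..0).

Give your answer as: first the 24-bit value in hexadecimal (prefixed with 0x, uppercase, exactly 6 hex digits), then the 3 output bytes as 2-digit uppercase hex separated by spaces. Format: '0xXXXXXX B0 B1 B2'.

Sextets: h=33, u=46, R=17, j=35
24-bit: (33<<18) | (46<<12) | (17<<6) | 35
      = 0x840000 | 0x02E000 | 0x000440 | 0x000023
      = 0x86E463
Bytes: (v>>16)&0xFF=86, (v>>8)&0xFF=E4, v&0xFF=63

Answer: 0x86E463 86 E4 63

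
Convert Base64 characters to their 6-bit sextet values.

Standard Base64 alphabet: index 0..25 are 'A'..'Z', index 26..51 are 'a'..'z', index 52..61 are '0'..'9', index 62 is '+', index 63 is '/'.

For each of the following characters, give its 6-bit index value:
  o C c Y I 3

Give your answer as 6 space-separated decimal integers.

Answer: 40 2 28 24 8 55

Derivation:
'o': a..z range, 26 + ord('o') − ord('a') = 40
'C': A..Z range, ord('C') − ord('A') = 2
'c': a..z range, 26 + ord('c') − ord('a') = 28
'Y': A..Z range, ord('Y') − ord('A') = 24
'I': A..Z range, ord('I') − ord('A') = 8
'3': 0..9 range, 52 + ord('3') − ord('0') = 55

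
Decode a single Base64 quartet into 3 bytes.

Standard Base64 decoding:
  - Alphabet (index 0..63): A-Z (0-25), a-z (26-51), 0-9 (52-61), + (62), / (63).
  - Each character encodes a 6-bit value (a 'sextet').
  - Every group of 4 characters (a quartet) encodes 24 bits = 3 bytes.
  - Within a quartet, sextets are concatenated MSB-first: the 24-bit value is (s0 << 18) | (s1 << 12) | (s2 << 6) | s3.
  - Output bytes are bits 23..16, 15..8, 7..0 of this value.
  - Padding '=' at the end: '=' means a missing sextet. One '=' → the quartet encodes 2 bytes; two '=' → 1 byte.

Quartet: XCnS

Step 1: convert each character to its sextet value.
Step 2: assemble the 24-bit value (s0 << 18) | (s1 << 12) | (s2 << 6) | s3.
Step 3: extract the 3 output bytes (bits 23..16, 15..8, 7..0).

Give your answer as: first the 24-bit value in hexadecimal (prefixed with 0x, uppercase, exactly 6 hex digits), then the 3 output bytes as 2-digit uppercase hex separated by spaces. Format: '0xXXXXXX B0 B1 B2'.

Sextets: X=23, C=2, n=39, S=18
24-bit: (23<<18) | (2<<12) | (39<<6) | 18
      = 0x5C0000 | 0x002000 | 0x0009C0 | 0x000012
      = 0x5C29D2
Bytes: (v>>16)&0xFF=5C, (v>>8)&0xFF=29, v&0xFF=D2

Answer: 0x5C29D2 5C 29 D2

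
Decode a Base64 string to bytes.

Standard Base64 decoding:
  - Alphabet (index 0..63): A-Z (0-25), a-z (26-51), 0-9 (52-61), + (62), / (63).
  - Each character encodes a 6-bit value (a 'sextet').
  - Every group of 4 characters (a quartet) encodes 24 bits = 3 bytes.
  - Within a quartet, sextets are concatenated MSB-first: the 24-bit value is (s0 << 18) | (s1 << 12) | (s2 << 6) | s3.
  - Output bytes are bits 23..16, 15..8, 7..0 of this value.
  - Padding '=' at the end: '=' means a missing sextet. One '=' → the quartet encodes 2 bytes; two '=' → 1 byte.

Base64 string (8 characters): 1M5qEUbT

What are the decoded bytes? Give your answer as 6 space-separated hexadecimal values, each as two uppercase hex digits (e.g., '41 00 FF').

After char 0 ('1'=53): chars_in_quartet=1 acc=0x35 bytes_emitted=0
After char 1 ('M'=12): chars_in_quartet=2 acc=0xD4C bytes_emitted=0
After char 2 ('5'=57): chars_in_quartet=3 acc=0x35339 bytes_emitted=0
After char 3 ('q'=42): chars_in_quartet=4 acc=0xD4CE6A -> emit D4 CE 6A, reset; bytes_emitted=3
After char 4 ('E'=4): chars_in_quartet=1 acc=0x4 bytes_emitted=3
After char 5 ('U'=20): chars_in_quartet=2 acc=0x114 bytes_emitted=3
After char 6 ('b'=27): chars_in_quartet=3 acc=0x451B bytes_emitted=3
After char 7 ('T'=19): chars_in_quartet=4 acc=0x1146D3 -> emit 11 46 D3, reset; bytes_emitted=6

Answer: D4 CE 6A 11 46 D3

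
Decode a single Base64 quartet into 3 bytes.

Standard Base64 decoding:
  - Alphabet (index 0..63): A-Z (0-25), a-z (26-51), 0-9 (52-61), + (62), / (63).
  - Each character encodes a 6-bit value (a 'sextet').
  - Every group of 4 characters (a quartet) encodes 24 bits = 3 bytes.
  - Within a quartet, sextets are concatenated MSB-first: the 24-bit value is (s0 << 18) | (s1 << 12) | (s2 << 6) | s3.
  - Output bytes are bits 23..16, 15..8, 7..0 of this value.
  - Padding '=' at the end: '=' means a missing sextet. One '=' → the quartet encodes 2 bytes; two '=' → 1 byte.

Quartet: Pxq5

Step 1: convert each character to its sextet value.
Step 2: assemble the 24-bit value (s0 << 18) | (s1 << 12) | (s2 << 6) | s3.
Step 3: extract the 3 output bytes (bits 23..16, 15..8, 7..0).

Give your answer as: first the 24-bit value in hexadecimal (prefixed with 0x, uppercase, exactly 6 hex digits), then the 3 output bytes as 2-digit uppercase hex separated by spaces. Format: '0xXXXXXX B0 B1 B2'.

Sextets: P=15, x=49, q=42, 5=57
24-bit: (15<<18) | (49<<12) | (42<<6) | 57
      = 0x3C0000 | 0x031000 | 0x000A80 | 0x000039
      = 0x3F1AB9
Bytes: (v>>16)&0xFF=3F, (v>>8)&0xFF=1A, v&0xFF=B9

Answer: 0x3F1AB9 3F 1A B9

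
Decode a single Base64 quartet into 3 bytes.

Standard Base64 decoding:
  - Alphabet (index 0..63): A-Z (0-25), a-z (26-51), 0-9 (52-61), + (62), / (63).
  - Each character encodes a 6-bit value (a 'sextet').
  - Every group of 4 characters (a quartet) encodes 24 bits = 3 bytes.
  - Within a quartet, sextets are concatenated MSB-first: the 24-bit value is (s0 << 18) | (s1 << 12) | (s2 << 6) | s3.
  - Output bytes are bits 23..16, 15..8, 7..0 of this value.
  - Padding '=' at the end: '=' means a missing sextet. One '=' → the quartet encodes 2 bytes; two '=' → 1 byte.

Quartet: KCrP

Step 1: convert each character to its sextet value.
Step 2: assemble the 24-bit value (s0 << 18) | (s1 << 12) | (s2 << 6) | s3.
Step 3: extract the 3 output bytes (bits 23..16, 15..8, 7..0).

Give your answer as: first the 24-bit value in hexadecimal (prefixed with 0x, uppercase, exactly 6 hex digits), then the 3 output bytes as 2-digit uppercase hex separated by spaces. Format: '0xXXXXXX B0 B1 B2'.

Answer: 0x282ACF 28 2A CF

Derivation:
Sextets: K=10, C=2, r=43, P=15
24-bit: (10<<18) | (2<<12) | (43<<6) | 15
      = 0x280000 | 0x002000 | 0x000AC0 | 0x00000F
      = 0x282ACF
Bytes: (v>>16)&0xFF=28, (v>>8)&0xFF=2A, v&0xFF=CF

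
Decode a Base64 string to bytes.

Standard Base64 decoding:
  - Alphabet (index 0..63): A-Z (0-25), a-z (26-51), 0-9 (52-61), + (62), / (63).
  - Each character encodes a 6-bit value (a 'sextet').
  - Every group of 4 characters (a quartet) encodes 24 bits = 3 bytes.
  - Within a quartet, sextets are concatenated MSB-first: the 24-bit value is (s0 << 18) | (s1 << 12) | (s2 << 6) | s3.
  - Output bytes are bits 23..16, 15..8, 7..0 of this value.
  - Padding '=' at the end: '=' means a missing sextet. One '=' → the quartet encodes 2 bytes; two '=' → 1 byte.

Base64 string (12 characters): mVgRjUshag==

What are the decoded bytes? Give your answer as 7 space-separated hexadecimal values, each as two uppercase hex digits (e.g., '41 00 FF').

Answer: 99 58 11 8D 4B 21 6A

Derivation:
After char 0 ('m'=38): chars_in_quartet=1 acc=0x26 bytes_emitted=0
After char 1 ('V'=21): chars_in_quartet=2 acc=0x995 bytes_emitted=0
After char 2 ('g'=32): chars_in_quartet=3 acc=0x26560 bytes_emitted=0
After char 3 ('R'=17): chars_in_quartet=4 acc=0x995811 -> emit 99 58 11, reset; bytes_emitted=3
After char 4 ('j'=35): chars_in_quartet=1 acc=0x23 bytes_emitted=3
After char 5 ('U'=20): chars_in_quartet=2 acc=0x8D4 bytes_emitted=3
After char 6 ('s'=44): chars_in_quartet=3 acc=0x2352C bytes_emitted=3
After char 7 ('h'=33): chars_in_quartet=4 acc=0x8D4B21 -> emit 8D 4B 21, reset; bytes_emitted=6
After char 8 ('a'=26): chars_in_quartet=1 acc=0x1A bytes_emitted=6
After char 9 ('g'=32): chars_in_quartet=2 acc=0x6A0 bytes_emitted=6
Padding '==': partial quartet acc=0x6A0 -> emit 6A; bytes_emitted=7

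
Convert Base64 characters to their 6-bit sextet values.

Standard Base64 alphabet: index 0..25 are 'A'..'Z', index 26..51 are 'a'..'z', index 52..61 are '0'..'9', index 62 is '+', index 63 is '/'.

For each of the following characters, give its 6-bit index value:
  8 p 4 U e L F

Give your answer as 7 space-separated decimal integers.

'8': 0..9 range, 52 + ord('8') − ord('0') = 60
'p': a..z range, 26 + ord('p') − ord('a') = 41
'4': 0..9 range, 52 + ord('4') − ord('0') = 56
'U': A..Z range, ord('U') − ord('A') = 20
'e': a..z range, 26 + ord('e') − ord('a') = 30
'L': A..Z range, ord('L') − ord('A') = 11
'F': A..Z range, ord('F') − ord('A') = 5

Answer: 60 41 56 20 30 11 5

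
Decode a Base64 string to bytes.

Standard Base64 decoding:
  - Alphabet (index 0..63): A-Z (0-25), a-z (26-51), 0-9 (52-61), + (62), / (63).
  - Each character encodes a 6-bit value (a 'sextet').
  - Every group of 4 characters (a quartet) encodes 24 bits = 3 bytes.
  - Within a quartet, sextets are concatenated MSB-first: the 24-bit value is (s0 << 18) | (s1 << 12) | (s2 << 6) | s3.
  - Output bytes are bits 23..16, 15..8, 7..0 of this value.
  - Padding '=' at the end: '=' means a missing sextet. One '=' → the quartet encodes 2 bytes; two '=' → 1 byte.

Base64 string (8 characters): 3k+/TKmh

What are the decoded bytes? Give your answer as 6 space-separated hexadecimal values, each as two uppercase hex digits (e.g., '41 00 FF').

Answer: DE 4F BF 4C A9 A1

Derivation:
After char 0 ('3'=55): chars_in_quartet=1 acc=0x37 bytes_emitted=0
After char 1 ('k'=36): chars_in_quartet=2 acc=0xDE4 bytes_emitted=0
After char 2 ('+'=62): chars_in_quartet=3 acc=0x3793E bytes_emitted=0
After char 3 ('/'=63): chars_in_quartet=4 acc=0xDE4FBF -> emit DE 4F BF, reset; bytes_emitted=3
After char 4 ('T'=19): chars_in_quartet=1 acc=0x13 bytes_emitted=3
After char 5 ('K'=10): chars_in_quartet=2 acc=0x4CA bytes_emitted=3
After char 6 ('m'=38): chars_in_quartet=3 acc=0x132A6 bytes_emitted=3
After char 7 ('h'=33): chars_in_quartet=4 acc=0x4CA9A1 -> emit 4C A9 A1, reset; bytes_emitted=6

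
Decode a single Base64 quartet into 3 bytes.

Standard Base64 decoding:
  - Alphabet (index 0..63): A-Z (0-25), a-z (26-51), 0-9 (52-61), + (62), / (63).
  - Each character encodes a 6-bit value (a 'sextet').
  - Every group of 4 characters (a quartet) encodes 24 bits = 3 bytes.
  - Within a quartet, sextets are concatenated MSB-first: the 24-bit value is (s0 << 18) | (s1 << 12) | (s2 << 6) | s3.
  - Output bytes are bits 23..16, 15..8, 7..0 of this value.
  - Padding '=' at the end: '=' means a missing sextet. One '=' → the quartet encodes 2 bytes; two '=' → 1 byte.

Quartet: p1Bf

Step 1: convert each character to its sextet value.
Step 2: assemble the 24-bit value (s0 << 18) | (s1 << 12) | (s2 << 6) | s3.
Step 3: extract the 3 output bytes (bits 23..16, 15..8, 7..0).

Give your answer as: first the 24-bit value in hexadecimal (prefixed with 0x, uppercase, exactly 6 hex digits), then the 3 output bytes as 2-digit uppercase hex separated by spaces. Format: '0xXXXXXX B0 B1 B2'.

Answer: 0xA7505F A7 50 5F

Derivation:
Sextets: p=41, 1=53, B=1, f=31
24-bit: (41<<18) | (53<<12) | (1<<6) | 31
      = 0xA40000 | 0x035000 | 0x000040 | 0x00001F
      = 0xA7505F
Bytes: (v>>16)&0xFF=A7, (v>>8)&0xFF=50, v&0xFF=5F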